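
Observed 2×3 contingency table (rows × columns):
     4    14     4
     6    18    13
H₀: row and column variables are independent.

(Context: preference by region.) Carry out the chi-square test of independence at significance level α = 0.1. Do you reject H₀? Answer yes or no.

reject H₀: no

Row totals [22, 37], col totals [10, 32, 17], n=59
χ² = (4−3.73)²/3.73 + (14−11.93)²/11.93 + (4−6.34)²/6.34 + (6−6.27)²/6.27 + (18−20.07)²/20.07 + (13−10.66)²/10.66 = 1.9791
df = 2
p-value (upper-tail) = 0.37175
At α=0.1: p ≥ α → fail to reject H₀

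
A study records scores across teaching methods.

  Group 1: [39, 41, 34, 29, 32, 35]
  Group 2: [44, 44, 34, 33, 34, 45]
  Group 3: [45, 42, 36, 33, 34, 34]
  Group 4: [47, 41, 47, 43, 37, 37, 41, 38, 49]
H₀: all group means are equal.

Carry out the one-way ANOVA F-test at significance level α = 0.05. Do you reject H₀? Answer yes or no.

reject H₀: no

Group means [35.00, 39.00, 37.33, 42.22], grand mean 38.815
SSB = Σnᵢ(x̄ᵢ−x̄)² = 205.185; SSW = ΣΣ(x−x̄ᵢ)² = 560.889
MSB = 205.185/3 = 68.3951; MSW = 560.889/23 = 24.3865
F = MSB/MSW = 2.8046
df = (3, 23)
p-value (upper-tail) = 0.06238
At α=0.05: p ≥ α → fail to reject H₀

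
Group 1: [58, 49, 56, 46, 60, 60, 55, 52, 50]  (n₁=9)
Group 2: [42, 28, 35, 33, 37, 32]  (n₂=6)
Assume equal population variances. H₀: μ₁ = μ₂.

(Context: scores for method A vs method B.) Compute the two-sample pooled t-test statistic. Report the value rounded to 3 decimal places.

test statistic = 7.510

x̄₁=54.000, s₁=5.025, n₁=9
x̄₂=34.500, s₂=4.764, n₂=6
s_p² = [8·5.025² + 5·4.764²]/13 = 24.2692
SE = √(s_p²·(1/9+1/6)) = 2.5964
t = (54.000−34.500)/2.5964 = 7.5103
df = 13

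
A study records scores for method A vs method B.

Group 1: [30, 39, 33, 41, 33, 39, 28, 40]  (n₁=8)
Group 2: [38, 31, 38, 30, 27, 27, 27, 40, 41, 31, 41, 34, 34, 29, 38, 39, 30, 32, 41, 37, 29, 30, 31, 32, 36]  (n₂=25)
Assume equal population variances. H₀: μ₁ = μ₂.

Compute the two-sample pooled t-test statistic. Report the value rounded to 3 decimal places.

test statistic = 0.845

x̄₁=35.375, s₁=4.984, n₁=8
x̄₂=33.720, s₂=4.774, n₂=25
s_p² = [7·4.984² + 24·4.774²]/31 = 23.2553
SE = √(s_p²·(1/8+1/25)) = 1.9589
t = (35.375−33.720)/1.9589 = 0.8449
df = 31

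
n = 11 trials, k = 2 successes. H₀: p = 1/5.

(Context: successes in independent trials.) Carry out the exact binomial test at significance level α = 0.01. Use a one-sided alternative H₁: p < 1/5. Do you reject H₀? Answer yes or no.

reject H₀: no

Exact binomial: n=11, k=2, p₀=1/5=0.2000
P(X≤2) from Σ C(n,i)·p₀^i·(1−p₀)^(n−i)
p-value (one-sided, H₁ less) = 0.61740
At α=0.01: p ≥ α → fail to reject H₀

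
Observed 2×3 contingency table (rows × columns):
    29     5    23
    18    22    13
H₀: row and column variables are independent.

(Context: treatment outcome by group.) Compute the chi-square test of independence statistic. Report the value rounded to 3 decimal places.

Row totals [57, 53], col totals [47, 27, 36], n=110
χ² = (29−24.35)²/24.35 + (5−13.99)²/13.99 + (23−18.65)²/18.65 + (18−22.65)²/22.65 + (22−13.01)²/13.01 + (13−17.35)²/17.35 = 15.9316
df = 2

test statistic = 15.932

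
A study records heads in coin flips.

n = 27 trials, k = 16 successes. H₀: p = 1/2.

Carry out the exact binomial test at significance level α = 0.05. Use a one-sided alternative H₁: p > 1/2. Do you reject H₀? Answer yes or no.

reject H₀: no

Exact binomial: n=27, k=16, p₀=1/2=0.5000
P(X≥16) from Σ C(n,i)·p₀^i·(1−p₀)^(n−i)
p-value (one-sided, H₁ greater) = 0.22103
At α=0.05: p ≥ α → fail to reject H₀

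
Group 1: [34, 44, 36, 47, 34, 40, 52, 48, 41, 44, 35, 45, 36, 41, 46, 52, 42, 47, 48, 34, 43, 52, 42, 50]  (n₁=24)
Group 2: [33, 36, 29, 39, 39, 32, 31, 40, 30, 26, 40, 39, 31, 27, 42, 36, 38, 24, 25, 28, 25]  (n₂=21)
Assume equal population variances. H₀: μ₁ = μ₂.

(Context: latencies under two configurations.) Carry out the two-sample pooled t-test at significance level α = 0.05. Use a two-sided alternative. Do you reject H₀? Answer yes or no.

x̄₁=43.042, s₁=5.945, n₁=24
x̄₂=32.857, s₂=5.842, n₂=21
s_p² = [23·5.945² + 20·5.842²]/43 = 34.7798
SE = √(s_p²·(1/24+1/21)) = 1.7622
t = (43.042−32.857)/1.7622 = 5.7794
df = 43
p-value (two-sided) = 0.00000
At α=0.05: p < α → reject H₀

reject H₀: yes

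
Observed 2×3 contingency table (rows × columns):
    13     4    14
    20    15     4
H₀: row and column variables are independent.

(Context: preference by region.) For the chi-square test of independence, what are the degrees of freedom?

df = (r−1)(c−1) = (2−1)·(3−1) = 2

degrees of freedom = 2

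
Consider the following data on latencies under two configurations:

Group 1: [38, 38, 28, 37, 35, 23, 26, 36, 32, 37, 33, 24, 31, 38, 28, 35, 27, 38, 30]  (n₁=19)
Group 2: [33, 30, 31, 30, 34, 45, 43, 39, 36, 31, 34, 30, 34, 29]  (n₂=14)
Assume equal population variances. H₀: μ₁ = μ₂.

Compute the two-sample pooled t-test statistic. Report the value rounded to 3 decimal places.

test statistic = -1.066

x̄₁=32.316, s₁=5.110, n₁=19
x̄₂=34.214, s₂=4.980, n₂=14
s_p² = [18·5.110² + 13·4.980²]/31 = 25.5633
SE = √(s_p²·(1/19+1/14)) = 1.7808
t = (32.316−34.214)/1.7808 = -1.0661
df = 31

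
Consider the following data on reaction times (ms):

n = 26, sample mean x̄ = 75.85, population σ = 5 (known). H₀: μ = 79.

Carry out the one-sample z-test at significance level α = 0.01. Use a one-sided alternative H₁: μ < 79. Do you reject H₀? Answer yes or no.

reject H₀: yes

SE = σ/√n = 5/√26 = 0.9806
z = (x̄−μ₀)/SE = (75.85−79)/0.9806 = -3.2124
p-value (one-sided, H₁ less) = 0.00066
At α=0.01: p < α → reject H₀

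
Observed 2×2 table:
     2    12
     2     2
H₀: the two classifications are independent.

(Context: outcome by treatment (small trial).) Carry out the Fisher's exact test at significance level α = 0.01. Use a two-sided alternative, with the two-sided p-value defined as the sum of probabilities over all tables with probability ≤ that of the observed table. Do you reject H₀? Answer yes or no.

reject H₀: no

Margins: r₁=14, r₂=4, c₁=4, c₂=14, n=18
p_obs = C(14,2)·C(4,2)/C(18,4); sum pmf over tables with pmf ≤ p_obs
p-value (two-sided) = 0.19706
At α=0.01: p ≥ α → fail to reject H₀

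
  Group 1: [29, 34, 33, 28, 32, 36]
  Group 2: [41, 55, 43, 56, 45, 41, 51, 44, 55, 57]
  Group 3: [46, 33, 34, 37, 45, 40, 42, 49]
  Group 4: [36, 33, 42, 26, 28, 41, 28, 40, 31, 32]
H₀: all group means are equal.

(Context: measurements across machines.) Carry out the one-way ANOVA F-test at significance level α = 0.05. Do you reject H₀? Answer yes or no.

Group means [32.00, 48.80, 40.75, 33.70], grand mean 39.500
SSB = Σnᵢ(x̄ᵢ−x̄)² = 1551.300; SSW = ΣΣ(x−x̄ᵢ)² = 977.200
MSB = 1551.300/3 = 517.1000; MSW = 977.200/30 = 32.5733
F = MSB/MSW = 15.8749
df = (3, 30)
p-value (upper-tail) = 0.00000
At α=0.05: p < α → reject H₀

reject H₀: yes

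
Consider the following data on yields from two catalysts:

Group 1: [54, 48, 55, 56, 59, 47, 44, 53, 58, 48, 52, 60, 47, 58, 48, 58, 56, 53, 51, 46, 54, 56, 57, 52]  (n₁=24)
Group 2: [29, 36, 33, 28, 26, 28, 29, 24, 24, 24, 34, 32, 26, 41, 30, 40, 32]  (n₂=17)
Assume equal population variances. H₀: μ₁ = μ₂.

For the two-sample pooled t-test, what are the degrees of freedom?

degrees of freedom = 39

df = n₁ + n₂ − 2 = 24 + 17 − 2 = 39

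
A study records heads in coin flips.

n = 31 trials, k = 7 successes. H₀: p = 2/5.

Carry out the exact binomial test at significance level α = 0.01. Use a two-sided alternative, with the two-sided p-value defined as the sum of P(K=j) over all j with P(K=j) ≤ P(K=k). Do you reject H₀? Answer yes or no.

Exact binomial: n=31, k=7, p₀=2/5=0.4000
P(X=j) = C(n,j)·p₀^j·(1−p₀)^(n−j); p = Σ P(X=j) over j with P(X=j) ≤ P(X=7)
p-value (two-sided) = 0.06498
At α=0.01: p ≥ α → fail to reject H₀

reject H₀: no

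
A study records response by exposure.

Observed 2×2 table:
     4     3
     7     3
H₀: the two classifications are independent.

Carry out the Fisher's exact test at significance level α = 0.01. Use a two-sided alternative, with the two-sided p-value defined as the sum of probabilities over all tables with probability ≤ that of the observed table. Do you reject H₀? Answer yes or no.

reject H₀: no

Margins: r₁=7, r₂=10, c₁=11, c₂=6, n=17
p_obs = C(7,4)·C(10,7)/C(17,11); sum pmf over tables with pmf ≤ p_obs
p-value (two-sided) = 0.64367
At α=0.01: p ≥ α → fail to reject H₀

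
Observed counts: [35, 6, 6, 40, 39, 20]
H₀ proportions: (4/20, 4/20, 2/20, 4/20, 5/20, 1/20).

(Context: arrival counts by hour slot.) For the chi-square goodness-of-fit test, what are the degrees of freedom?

df = k − 1 = 6 − 1 = 5

degrees of freedom = 5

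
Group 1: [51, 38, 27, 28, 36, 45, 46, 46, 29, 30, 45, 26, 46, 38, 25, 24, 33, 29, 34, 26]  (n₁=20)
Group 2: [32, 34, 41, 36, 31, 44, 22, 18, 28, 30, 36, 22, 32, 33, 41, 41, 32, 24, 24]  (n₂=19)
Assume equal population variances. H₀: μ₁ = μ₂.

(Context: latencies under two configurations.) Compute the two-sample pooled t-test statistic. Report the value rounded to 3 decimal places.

x̄₁=35.100, s₁=8.693, n₁=20
x̄₂=31.632, s₂=7.327, n₂=19
s_p² = [19·8.693² + 18·7.327²]/37 = 64.9249
SE = √(s_p²·(1/20+1/19)) = 2.5813
t = (35.100−31.632)/2.5813 = 1.3436
df = 37

test statistic = 1.344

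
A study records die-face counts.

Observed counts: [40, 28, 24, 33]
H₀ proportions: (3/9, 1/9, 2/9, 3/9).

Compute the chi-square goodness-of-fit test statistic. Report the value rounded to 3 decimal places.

test statistic = 16.720

n = 125; E_i = n·p_i = [41.67, 13.89, 27.78, 41.67]
χ² = (40−41.67)²/41.67 + (28−13.89)²/13.89 + (24−27.78)²/27.78 + (33−41.67)²/41.67 = 16.7200
df = 3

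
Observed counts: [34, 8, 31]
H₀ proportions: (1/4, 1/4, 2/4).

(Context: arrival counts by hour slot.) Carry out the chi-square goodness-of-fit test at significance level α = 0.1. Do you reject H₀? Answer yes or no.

reject H₀: yes

n = 73; E_i = n·p_i = [18.25, 18.25, 36.50]
χ² = (34−18.25)²/18.25 + (8−18.25)²/18.25 + (31−36.50)²/36.50 = 20.1781
df = 2
p-value (upper-tail) = 0.00004
At α=0.1: p < α → reject H₀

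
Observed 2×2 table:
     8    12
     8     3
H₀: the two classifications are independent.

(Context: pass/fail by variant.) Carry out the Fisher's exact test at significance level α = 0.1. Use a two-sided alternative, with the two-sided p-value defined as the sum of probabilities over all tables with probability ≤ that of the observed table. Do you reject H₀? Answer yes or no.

reject H₀: no

Margins: r₁=20, r₂=11, c₁=16, c₂=15, n=31
p_obs = C(20,8)·C(11,8)/C(31,16); sum pmf over tables with pmf ≤ p_obs
p-value (two-sided) = 0.13505
At α=0.1: p ≥ α → fail to reject H₀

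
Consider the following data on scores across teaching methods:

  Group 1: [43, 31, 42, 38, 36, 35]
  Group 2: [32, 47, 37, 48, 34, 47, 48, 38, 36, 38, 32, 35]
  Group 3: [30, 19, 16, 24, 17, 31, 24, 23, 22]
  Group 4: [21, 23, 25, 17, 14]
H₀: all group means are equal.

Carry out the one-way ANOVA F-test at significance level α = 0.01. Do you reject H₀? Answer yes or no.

Group means [37.50, 39.33, 22.89, 20.00], grand mean 31.344
SSB = Σnᵢ(x̄ᵢ−x̄)² = 2280.163; SSW = ΣΣ(x−x̄ᵢ)² = 841.056
MSB = 2280.163/3 = 760.0544; MSW = 841.056/28 = 30.0377
F = MSB/MSW = 25.3034
df = (3, 28)
p-value (upper-tail) = 0.00000
At α=0.01: p < α → reject H₀

reject H₀: yes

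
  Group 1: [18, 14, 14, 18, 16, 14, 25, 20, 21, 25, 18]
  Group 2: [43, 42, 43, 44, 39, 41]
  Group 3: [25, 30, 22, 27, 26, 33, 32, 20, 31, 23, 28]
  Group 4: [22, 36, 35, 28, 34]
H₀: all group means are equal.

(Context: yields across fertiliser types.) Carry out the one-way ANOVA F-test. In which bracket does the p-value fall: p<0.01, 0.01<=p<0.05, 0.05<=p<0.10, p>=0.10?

Group means [18.45, 42.00, 27.00, 31.00], grand mean 27.485
SSB = Σnᵢ(x̄ᵢ−x̄)² = 2225.515; SSW = ΣΣ(x−x̄ᵢ)² = 498.727
MSB = 2225.515/3 = 741.8384; MSW = 498.727/29 = 17.1975
F = MSB/MSW = 43.1364
df = (3, 29)
p-value (upper-tail) = 0.00000
→ bracket: p<0.01

p-value bracket: p<0.01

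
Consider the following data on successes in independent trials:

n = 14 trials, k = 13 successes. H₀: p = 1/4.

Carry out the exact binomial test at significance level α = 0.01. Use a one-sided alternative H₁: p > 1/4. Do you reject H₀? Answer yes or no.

reject H₀: yes

Exact binomial: n=14, k=13, p₀=1/4=0.2500
P(X≥13) from Σ C(n,i)·p₀^i·(1−p₀)^(n−i)
p-value (one-sided, H₁ greater) = 0.00000
At α=0.01: p < α → reject H₀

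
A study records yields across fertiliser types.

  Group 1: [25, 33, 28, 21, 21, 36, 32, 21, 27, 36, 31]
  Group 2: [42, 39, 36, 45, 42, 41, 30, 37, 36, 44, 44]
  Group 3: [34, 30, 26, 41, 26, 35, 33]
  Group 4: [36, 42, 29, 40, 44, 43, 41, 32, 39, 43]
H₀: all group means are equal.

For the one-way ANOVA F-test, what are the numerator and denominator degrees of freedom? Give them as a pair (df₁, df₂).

degrees of freedom = [3, 35]

k = 4 groups, N = 39 total
df = (k−1, N−k) = (4−1, 39−4) = (3, 35)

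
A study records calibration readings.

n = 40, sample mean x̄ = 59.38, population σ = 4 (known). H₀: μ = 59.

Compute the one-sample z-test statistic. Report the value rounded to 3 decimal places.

test statistic = 0.601

SE = σ/√n = 4/√40 = 0.6325
z = (x̄−μ₀)/SE = (59.38−59)/0.6325 = 0.6008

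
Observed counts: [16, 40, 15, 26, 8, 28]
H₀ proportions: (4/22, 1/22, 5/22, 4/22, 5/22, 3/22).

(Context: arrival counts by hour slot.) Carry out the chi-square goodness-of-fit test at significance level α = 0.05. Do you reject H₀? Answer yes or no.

n = 133; E_i = n·p_i = [24.18, 6.05, 30.23, 24.18, 30.23, 18.14]
χ² = (16−24.18)²/24.18 + (40−6.05)²/6.05 + (15−30.23)²/30.23 + (26−24.18)²/24.18 + (8−30.23)²/30.23 + (28−18.14)²/18.14 = 222.9920
df = 5
p-value (upper-tail) = 0.00000
At α=0.05: p < α → reject H₀

reject H₀: yes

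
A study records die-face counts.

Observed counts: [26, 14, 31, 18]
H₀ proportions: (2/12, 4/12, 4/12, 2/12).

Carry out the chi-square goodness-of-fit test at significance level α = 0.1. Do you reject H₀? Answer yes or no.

n = 89; E_i = n·p_i = [14.83, 29.67, 29.67, 14.83]
χ² = (26−14.83)²/14.83 + (14−29.67)²/29.67 + (31−29.67)²/29.67 + (18−14.83)²/14.83 = 17.4157
df = 3
p-value (upper-tail) = 0.00058
At α=0.1: p < α → reject H₀

reject H₀: yes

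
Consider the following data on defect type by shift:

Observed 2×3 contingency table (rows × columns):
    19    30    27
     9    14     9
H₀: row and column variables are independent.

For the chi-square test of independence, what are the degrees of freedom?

degrees of freedom = 2

df = (r−1)(c−1) = (2−1)·(3−1) = 2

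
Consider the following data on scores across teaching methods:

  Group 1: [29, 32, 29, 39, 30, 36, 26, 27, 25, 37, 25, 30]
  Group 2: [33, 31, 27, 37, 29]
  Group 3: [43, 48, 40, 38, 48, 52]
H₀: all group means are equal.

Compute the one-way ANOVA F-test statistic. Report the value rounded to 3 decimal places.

test statistic = 19.791

Group means [30.42, 31.40, 44.83], grand mean 34.391
SSB = Σnᵢ(x̄ᵢ−x̄)² = 888.528; SSW = ΣΣ(x−x̄ᵢ)² = 448.950
MSB = 888.528/2 = 444.2641; MSW = 448.950/20 = 22.4475
F = MSB/MSW = 19.7913
df = (2, 20)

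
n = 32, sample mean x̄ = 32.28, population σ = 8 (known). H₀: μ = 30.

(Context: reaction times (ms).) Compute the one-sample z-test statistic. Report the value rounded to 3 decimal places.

test statistic = 1.612

SE = σ/√n = 8/√32 = 1.4142
z = (x̄−μ₀)/SE = (32.28−30)/1.4142 = 1.6122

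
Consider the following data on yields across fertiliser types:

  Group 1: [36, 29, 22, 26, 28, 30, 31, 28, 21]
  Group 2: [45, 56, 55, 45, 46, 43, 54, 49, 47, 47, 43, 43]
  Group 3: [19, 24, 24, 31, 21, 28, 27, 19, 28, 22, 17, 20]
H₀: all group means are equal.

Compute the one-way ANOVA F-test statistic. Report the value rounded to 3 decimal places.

test statistic = 94.624

Group means [27.89, 47.75, 23.33], grand mean 33.455
SSB = Σnᵢ(x̄ᵢ−x̄)² = 3960.376; SSW = ΣΣ(x−x̄ᵢ)² = 627.806
MSB = 3960.376/2 = 1980.1881; MSW = 627.806/30 = 20.9269
F = MSB/MSW = 94.6243
df = (2, 30)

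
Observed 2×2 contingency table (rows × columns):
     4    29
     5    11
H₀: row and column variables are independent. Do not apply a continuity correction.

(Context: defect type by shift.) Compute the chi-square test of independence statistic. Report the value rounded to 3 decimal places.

Row totals [33, 16], col totals [9, 40], n=49
χ² = (4−6.06)²/6.06 + (29−26.94)²/26.94 + (5−2.94)²/2.94 + (11−13.06)²/13.06 = 2.6297
df = 1

test statistic = 2.630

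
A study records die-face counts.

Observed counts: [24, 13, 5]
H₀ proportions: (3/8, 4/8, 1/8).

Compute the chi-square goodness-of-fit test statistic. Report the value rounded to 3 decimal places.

n = 42; E_i = n·p_i = [15.75, 21.00, 5.25]
χ² = (24−15.75)²/15.75 + (13−21.00)²/21.00 + (5−5.25)²/5.25 = 7.3810
df = 2

test statistic = 7.381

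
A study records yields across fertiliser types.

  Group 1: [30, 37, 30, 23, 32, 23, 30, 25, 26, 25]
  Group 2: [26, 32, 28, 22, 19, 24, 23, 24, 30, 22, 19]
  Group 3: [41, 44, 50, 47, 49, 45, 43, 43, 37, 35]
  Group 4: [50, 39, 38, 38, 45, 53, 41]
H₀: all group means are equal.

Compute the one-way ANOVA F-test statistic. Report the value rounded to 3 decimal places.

Group means [28.10, 24.45, 43.40, 43.43], grand mean 33.895
SSB = Σnᵢ(x̄ᵢ−x̄)² = 2855.837; SSW = ΣΣ(x−x̄ᵢ)² = 787.742
MSB = 2855.837/3 = 951.9458; MSW = 787.742/34 = 23.1689
F = MSB/MSW = 41.0873
df = (3, 34)

test statistic = 41.087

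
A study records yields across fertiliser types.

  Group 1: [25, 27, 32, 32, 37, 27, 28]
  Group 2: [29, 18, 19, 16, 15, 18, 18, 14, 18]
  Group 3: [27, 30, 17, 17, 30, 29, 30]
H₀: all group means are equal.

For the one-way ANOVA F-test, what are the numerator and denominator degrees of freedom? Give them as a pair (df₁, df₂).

degrees of freedom = [2, 20]

k = 3 groups, N = 23 total
df = (k−1, N−k) = (3−1, 23−3) = (2, 20)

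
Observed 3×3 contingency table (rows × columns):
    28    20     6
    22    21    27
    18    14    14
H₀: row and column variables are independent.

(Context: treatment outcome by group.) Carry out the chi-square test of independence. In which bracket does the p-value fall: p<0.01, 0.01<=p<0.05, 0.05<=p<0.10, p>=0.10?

Row totals [54, 70, 46], col totals [68, 55, 47], n=170
χ² = (28−21.60)²/21.60 + (20−17.47)²/17.47 + (6−14.93)²/14.93 + (22−28.00)²/28.00 + (21−22.65)²/22.65 + (27−19.35)²/19.35 + (18−18.40)²/18.40 + (14−14.88)²/14.88 + (14−12.72)²/12.72 = 12.2207
df = 4
p-value (upper-tail) = 0.01578
→ bracket: 0.01<=p<0.05

p-value bracket: 0.01<=p<0.05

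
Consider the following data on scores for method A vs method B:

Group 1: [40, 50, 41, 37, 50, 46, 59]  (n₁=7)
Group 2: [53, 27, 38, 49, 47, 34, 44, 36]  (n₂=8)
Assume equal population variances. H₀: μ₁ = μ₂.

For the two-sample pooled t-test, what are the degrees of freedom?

df = n₁ + n₂ − 2 = 7 + 8 − 2 = 13

degrees of freedom = 13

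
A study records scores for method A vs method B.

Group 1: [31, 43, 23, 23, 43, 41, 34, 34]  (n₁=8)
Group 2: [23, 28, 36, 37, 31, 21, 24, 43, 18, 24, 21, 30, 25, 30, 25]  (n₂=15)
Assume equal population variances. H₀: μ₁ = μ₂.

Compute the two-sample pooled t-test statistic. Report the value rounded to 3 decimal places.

x̄₁=34.000, s₁=8.124, n₁=8
x̄₂=27.733, s₂=6.861, n₂=15
s_p² = [7·8.124² + 14·6.861²]/21 = 53.3778
SE = √(s_p²·(1/8+1/15)) = 3.1986
t = (34.000−27.733)/3.1986 = 1.9592
df = 21

test statistic = 1.959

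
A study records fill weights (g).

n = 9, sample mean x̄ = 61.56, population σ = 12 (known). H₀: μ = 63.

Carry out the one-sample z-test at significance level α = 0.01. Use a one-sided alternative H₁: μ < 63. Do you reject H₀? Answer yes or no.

SE = σ/√n = 12/√9 = 4.0000
z = (x̄−μ₀)/SE = (61.56−63)/4.0000 = -0.3600
p-value (one-sided, H₁ less) = 0.35942
At α=0.01: p ≥ α → fail to reject H₀

reject H₀: no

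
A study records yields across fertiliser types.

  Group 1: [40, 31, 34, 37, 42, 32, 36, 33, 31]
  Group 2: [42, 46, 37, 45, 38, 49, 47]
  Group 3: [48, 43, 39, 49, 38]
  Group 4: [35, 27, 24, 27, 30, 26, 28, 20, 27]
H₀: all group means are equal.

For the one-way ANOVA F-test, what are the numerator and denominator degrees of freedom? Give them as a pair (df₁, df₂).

degrees of freedom = [3, 26]

k = 4 groups, N = 30 total
df = (k−1, N−k) = (4−1, 30−4) = (3, 26)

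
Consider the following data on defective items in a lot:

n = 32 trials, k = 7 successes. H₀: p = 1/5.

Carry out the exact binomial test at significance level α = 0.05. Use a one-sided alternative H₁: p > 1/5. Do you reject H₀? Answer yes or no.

Exact binomial: n=32, k=7, p₀=1/5=0.2000
P(X≥7) from Σ C(n,i)·p₀^i·(1−p₀)^(n−i)
p-value (one-sided, H₁ greater) = 0.46453
At α=0.05: p ≥ α → fail to reject H₀

reject H₀: no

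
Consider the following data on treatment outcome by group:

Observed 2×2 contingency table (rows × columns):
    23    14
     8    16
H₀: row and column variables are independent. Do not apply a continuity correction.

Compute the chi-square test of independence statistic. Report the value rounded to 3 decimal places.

test statistic = 4.841

Row totals [37, 24], col totals [31, 30], n=61
χ² = (23−18.80)²/18.80 + (14−18.20)²/18.20 + (8−12.20)²/12.20 + (16−11.80)²/11.80 = 4.8408
df = 1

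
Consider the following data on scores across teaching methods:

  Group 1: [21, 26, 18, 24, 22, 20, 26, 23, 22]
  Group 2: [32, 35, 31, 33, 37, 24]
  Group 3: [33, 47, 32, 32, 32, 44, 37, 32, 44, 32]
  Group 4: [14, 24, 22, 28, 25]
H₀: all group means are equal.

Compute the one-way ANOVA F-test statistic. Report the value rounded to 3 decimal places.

Group means [22.44, 32.00, 36.50, 22.60], grand mean 29.067
SSB = Σnᵢ(x̄ᵢ−x̄)² = 1207.944; SSW = ΣΣ(x−x̄ᵢ)² = 603.922
MSB = 1207.944/3 = 402.6481; MSW = 603.922/26 = 23.2278
F = MSB/MSW = 17.3348
df = (3, 26)

test statistic = 17.335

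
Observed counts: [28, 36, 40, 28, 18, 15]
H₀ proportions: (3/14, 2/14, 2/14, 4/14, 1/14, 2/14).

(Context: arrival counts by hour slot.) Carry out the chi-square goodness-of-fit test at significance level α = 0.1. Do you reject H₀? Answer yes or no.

reject H₀: yes

n = 165; E_i = n·p_i = [35.36, 23.57, 23.57, 47.14, 11.79, 23.57]
χ² = (28−35.36)²/35.36 + (36−23.57)²/23.57 + (40−23.57)²/23.57 + (28−47.14)²/47.14 + (18−11.79)²/11.79 + (15−23.57)²/23.57 = 33.7010
df = 5
p-value (upper-tail) = 0.00000
At α=0.1: p < α → reject H₀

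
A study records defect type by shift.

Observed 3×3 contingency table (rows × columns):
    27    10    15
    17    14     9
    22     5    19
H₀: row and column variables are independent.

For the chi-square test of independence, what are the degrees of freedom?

df = (r−1)(c−1) = (3−1)·(3−1) = 4

degrees of freedom = 4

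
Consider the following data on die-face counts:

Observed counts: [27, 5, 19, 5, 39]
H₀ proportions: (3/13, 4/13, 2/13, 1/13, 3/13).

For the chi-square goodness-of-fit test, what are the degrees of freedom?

degrees of freedom = 4

df = k − 1 = 5 − 1 = 4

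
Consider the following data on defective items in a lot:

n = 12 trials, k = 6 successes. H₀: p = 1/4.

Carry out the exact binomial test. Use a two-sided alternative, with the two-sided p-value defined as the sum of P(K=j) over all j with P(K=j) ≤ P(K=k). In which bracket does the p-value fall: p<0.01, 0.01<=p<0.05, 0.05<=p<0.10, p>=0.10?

p-value bracket: 0.05<=p<0.10

Exact binomial: n=12, k=6, p₀=1/4=0.2500
P(X=j) = C(n,j)·p₀^j·(1−p₀)^(n−j); p = Σ P(X=j) over j with P(X=j) ≤ P(X=6)
p-value (two-sided) = 0.08608
→ bracket: 0.05<=p<0.10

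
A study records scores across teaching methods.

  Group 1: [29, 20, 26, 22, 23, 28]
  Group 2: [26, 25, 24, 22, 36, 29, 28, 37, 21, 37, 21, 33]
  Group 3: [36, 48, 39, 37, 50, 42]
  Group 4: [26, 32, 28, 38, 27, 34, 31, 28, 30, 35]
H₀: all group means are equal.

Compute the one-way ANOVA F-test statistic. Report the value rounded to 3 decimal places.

test statistic = 13.501

Group means [24.67, 28.25, 42.00, 30.90], grand mean 30.824
SSB = Σnᵢ(x̄ᵢ−x̄)² = 1056.458; SSW = ΣΣ(x−x̄ᵢ)² = 782.483
MSB = 1056.458/3 = 352.1526; MSW = 782.483/30 = 26.0828
F = MSB/MSW = 13.5013
df = (3, 30)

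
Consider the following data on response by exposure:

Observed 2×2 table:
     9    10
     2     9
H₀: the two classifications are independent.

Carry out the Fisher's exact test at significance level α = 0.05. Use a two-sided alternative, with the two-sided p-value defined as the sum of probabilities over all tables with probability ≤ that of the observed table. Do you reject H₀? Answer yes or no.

reject H₀: no

Margins: r₁=19, r₂=11, c₁=11, c₂=19, n=30
p_obs = C(19,9)·C(11,2)/C(30,11); sum pmf over tables with pmf ≤ p_obs
p-value (two-sided) = 0.13951
At α=0.05: p ≥ α → fail to reject H₀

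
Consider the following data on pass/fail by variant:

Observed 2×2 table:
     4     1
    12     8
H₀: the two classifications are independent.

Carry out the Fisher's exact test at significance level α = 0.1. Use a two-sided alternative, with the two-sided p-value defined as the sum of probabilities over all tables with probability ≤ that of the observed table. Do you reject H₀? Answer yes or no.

Margins: r₁=5, r₂=20, c₁=16, c₂=9, n=25
p_obs = C(5,4)·C(20,12)/C(25,16); sum pmf over tables with pmf ≤ p_obs
p-value (two-sided) = 0.62055
At α=0.1: p ≥ α → fail to reject H₀

reject H₀: no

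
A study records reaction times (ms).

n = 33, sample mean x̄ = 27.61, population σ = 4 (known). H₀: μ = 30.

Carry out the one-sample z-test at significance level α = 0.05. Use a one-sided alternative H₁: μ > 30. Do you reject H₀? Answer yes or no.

SE = σ/√n = 4/√33 = 0.6963
z = (x̄−μ₀)/SE = (27.61−30)/0.6963 = -3.4324
p-value (one-sided, H₁ greater) = 0.99970
At α=0.05: p ≥ α → fail to reject H₀

reject H₀: no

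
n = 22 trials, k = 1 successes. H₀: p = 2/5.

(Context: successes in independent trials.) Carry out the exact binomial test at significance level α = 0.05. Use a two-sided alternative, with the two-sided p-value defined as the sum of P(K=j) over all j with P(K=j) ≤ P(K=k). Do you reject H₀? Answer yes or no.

Exact binomial: n=22, k=1, p₀=2/5=0.4000
P(X=j) = C(n,j)·p₀^j·(1−p₀)^(n−j); p = Σ P(X=j) over j with P(X=j) ≤ P(X=1)
p-value (two-sided) = 0.00028
At α=0.05: p < α → reject H₀

reject H₀: yes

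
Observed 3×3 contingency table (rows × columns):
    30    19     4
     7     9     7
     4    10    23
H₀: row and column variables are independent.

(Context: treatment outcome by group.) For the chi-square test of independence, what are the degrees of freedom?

degrees of freedom = 4

df = (r−1)(c−1) = (3−1)·(3−1) = 4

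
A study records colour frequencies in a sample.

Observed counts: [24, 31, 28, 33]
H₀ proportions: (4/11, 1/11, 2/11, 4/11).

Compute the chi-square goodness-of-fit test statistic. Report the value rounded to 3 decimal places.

n = 116; E_i = n·p_i = [42.18, 10.55, 21.09, 42.18]
χ² = (24−42.18)²/42.18 + (31−10.55)²/10.55 + (28−21.09)²/21.09 + (33−42.18)²/42.18 = 51.7737
df = 3

test statistic = 51.774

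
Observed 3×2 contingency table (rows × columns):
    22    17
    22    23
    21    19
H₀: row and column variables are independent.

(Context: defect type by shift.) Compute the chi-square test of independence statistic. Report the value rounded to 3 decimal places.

test statistic = 0.474

Row totals [39, 45, 40], col totals [65, 59], n=124
χ² = (22−20.44)²/20.44 + (17−18.56)²/18.56 + (22−23.59)²/23.59 + (23−21.41)²/21.41 + (21−20.97)²/20.97 + (19−19.03)²/19.03 = 0.4740
df = 2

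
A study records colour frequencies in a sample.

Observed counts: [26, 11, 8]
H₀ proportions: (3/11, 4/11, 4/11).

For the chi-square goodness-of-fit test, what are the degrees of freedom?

degrees of freedom = 2

df = k − 1 = 3 − 1 = 2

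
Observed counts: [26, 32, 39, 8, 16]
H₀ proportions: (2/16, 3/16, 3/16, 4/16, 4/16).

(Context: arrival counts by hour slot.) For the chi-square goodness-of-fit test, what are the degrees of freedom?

df = k − 1 = 5 − 1 = 4

degrees of freedom = 4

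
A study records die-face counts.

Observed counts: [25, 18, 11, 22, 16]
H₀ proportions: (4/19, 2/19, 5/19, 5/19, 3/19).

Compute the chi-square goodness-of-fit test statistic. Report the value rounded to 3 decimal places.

test statistic = 16.338

n = 92; E_i = n·p_i = [19.37, 9.68, 24.21, 24.21, 14.53]
χ² = (25−19.37)²/19.37 + (18−9.68)²/9.68 + (11−24.21)²/24.21 + (22−24.21)²/24.21 + (16−14.53)²/14.53 = 16.3379
df = 4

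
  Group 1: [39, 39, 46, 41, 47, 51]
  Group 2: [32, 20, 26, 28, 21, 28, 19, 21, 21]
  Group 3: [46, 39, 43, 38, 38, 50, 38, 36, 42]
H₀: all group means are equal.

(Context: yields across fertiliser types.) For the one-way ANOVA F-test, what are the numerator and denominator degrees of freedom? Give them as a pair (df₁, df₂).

degrees of freedom = [2, 21]

k = 3 groups, N = 24 total
df = (k−1, N−k) = (3−1, 24−3) = (2, 21)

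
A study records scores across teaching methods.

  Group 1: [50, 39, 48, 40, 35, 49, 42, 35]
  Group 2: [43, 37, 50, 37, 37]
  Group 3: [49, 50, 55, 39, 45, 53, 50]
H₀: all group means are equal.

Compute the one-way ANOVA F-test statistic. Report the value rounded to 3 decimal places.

test statistic = 3.493

Group means [42.25, 40.80, 48.71], grand mean 44.150
SSB = Σnᵢ(x̄ᵢ−x̄)² = 230.821; SSW = ΣΣ(x−x̄ᵢ)² = 561.729
MSB = 230.821/2 = 115.4107; MSW = 561.729/17 = 33.0429
F = MSB/MSW = 3.4928
df = (2, 17)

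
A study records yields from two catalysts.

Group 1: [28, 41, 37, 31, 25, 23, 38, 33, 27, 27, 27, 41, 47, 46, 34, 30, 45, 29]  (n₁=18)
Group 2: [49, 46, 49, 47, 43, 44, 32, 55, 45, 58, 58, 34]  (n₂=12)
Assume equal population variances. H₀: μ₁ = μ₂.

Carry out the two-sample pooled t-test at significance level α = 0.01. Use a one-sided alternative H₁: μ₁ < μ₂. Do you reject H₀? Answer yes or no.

x̄₁=33.833, s₁=7.641, n₁=18
x̄₂=46.667, s₂=8.184, n₂=12
s_p² = [17·7.641² + 11·8.184²]/28 = 61.7560
SE = √(s_p²·(1/18+1/12)) = 2.9287
t = (33.833−46.667)/2.9287 = -4.3819
df = 28
p-value (one-sided, H₁ less) = 0.00007
At α=0.01: p < α → reject H₀

reject H₀: yes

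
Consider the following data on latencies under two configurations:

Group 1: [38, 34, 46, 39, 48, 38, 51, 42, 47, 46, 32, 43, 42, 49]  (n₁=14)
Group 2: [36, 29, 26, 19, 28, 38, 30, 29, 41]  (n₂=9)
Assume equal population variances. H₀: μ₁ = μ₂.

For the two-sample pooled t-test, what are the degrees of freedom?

df = n₁ + n₂ − 2 = 14 + 9 − 2 = 21

degrees of freedom = 21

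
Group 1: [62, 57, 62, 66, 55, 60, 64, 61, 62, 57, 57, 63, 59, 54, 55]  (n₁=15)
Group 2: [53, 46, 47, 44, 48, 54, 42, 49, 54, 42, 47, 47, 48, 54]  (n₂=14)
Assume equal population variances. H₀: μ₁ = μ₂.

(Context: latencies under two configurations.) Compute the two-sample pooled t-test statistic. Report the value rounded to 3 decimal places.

test statistic = 7.825

x̄₁=59.600, s₁=3.641, n₁=15
x̄₂=48.214, s₂=4.191, n₂=14
s_p² = [14·3.641² + 13·4.191²]/27 = 15.3317
SE = √(s_p²·(1/15+1/14)) = 1.4551
t = (59.600−48.214)/1.4551 = 7.8248
df = 27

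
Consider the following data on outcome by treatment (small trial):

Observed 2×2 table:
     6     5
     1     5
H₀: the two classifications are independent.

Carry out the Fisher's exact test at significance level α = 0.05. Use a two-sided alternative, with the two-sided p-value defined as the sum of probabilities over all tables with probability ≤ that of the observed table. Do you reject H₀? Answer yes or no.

reject H₀: no

Margins: r₁=11, r₂=6, c₁=7, c₂=10, n=17
p_obs = C(11,6)·C(6,1)/C(17,7); sum pmf over tables with pmf ≤ p_obs
p-value (two-sided) = 0.30430
At α=0.05: p ≥ α → fail to reject H₀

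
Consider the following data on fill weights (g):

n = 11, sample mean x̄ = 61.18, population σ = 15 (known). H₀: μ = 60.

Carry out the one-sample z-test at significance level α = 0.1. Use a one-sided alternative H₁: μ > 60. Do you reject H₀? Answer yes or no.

SE = σ/√n = 15/√11 = 4.5227
z = (x̄−μ₀)/SE = (61.18−60)/4.5227 = 0.2609
p-value (one-sided, H₁ greater) = 0.39708
At α=0.1: p ≥ α → fail to reject H₀

reject H₀: no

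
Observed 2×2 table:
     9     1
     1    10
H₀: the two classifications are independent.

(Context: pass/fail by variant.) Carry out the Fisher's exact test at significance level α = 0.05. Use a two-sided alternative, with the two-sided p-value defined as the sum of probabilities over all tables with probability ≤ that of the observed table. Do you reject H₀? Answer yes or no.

Margins: r₁=10, r₂=11, c₁=10, c₂=11, n=21
p_obs = C(10,9)·C(11,1)/C(21,10); sum pmf over tables with pmf ≤ p_obs
p-value (two-sided) = 0.00035
At α=0.05: p < α → reject H₀

reject H₀: yes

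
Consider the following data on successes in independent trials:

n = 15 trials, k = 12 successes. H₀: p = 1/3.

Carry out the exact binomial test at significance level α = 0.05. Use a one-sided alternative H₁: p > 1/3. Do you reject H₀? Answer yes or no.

reject H₀: yes

Exact binomial: n=15, k=12, p₀=1/3=0.3333
P(X≥12) from Σ C(n,i)·p₀^i·(1−p₀)^(n−i)
p-value (one-sided, H₁ greater) = 0.00029
At α=0.05: p < α → reject H₀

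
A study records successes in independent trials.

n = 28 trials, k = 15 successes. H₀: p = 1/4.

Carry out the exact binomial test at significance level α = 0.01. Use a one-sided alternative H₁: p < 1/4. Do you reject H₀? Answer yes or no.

reject H₀: no

Exact binomial: n=28, k=15, p₀=1/4=0.2500
P(X≤15) from Σ C(n,i)·p₀^i·(1−p₀)^(n−i)
p-value (one-sided, H₁ less) = 0.99971
At α=0.01: p ≥ α → fail to reject H₀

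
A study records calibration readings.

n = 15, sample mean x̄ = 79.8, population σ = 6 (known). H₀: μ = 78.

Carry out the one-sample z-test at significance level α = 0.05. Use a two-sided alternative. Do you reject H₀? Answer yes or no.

reject H₀: no

SE = σ/√n = 6/√15 = 1.5492
z = (x̄−μ₀)/SE = (79.8−78)/1.5492 = 1.1619
p-value (two-sided) = 0.24528
At α=0.05: p ≥ α → fail to reject H₀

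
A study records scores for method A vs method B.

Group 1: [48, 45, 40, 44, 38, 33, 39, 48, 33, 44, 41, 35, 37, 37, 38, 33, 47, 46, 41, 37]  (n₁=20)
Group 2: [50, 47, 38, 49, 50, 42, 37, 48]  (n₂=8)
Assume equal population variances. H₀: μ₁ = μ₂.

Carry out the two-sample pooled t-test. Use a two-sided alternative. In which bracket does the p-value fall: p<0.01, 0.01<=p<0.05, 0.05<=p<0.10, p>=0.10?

x̄₁=40.200, s₁=5.022, n₁=20
x̄₂=45.125, s₂=5.357, n₂=8
s_p² = [19·5.022² + 7·5.357²]/26 = 26.1567
SE = √(s_p²·(1/20+1/8)) = 2.1395
t = (40.200−45.125)/2.1395 = -2.3019
df = 26
p-value (two-sided) = 0.02960
→ bracket: 0.01<=p<0.05

p-value bracket: 0.01<=p<0.05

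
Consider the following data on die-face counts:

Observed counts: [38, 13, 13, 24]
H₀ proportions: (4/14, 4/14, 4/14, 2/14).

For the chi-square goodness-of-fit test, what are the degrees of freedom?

degrees of freedom = 3

df = k − 1 = 4 − 1 = 3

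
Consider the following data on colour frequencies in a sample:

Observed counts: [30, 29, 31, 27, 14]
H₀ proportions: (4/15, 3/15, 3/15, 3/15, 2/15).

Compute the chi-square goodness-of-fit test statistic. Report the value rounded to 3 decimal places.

test statistic = 2.588

n = 131; E_i = n·p_i = [34.93, 26.20, 26.20, 26.20, 17.47]
χ² = (30−34.93)²/34.93 + (29−26.20)²/26.20 + (31−26.20)²/26.20 + (27−26.20)²/26.20 + (14−17.47)²/17.47 = 2.5878
df = 4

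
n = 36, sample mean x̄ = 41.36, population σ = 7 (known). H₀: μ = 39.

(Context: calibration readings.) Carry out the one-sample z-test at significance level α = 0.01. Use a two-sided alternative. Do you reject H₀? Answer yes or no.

SE = σ/√n = 7/√36 = 1.1667
z = (x̄−μ₀)/SE = (41.36−39)/1.1667 = 2.0229
p-value (two-sided) = 0.04309
At α=0.01: p ≥ α → fail to reject H₀

reject H₀: no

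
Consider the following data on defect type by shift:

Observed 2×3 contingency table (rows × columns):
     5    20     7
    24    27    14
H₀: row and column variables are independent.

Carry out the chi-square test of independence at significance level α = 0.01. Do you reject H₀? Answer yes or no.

reject H₀: no

Row totals [32, 65], col totals [29, 47, 21], n=97
χ² = (5−9.57)²/9.57 + (20−15.51)²/15.51 + (7−6.93)²/6.93 + (24−19.43)²/19.43 + (27−31.49)²/31.49 + (14−14.07)²/14.07 = 5.1991
df = 2
p-value (upper-tail) = 0.07431
At α=0.01: p ≥ α → fail to reject H₀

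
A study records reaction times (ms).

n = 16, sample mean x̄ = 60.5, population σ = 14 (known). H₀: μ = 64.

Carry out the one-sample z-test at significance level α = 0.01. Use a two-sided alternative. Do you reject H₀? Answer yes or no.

reject H₀: no

SE = σ/√n = 14/√16 = 3.5000
z = (x̄−μ₀)/SE = (60.5−64)/3.5000 = -1.0000
p-value (two-sided) = 0.31731
At α=0.01: p ≥ α → fail to reject H₀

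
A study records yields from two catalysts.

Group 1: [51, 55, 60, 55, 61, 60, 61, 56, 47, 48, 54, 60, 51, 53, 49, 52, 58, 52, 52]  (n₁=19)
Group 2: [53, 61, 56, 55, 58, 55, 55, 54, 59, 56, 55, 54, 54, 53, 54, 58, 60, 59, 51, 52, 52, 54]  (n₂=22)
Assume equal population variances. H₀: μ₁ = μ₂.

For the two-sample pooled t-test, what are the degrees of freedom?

degrees of freedom = 39

df = n₁ + n₂ − 2 = 19 + 22 − 2 = 39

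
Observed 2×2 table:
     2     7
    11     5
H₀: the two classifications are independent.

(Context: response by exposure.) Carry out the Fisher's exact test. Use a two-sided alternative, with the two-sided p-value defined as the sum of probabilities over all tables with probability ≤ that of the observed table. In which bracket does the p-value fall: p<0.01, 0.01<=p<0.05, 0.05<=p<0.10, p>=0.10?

p-value bracket: 0.01<=p<0.05

Margins: r₁=9, r₂=16, c₁=13, c₂=12, n=25
p_obs = C(9,2)·C(16,11)/C(25,13); sum pmf over tables with pmf ≤ p_obs
p-value (two-sided) = 0.04141
→ bracket: 0.01<=p<0.05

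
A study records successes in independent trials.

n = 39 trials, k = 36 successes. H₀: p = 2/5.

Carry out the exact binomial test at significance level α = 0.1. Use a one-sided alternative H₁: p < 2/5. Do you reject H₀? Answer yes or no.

reject H₀: no

Exact binomial: n=39, k=36, p₀=2/5=0.4000
P(X≤36) from Σ C(n,i)·p₀^i·(1−p₀)^(n−i)
p-value (one-sided, H₁ less) = 1.00000
At α=0.1: p ≥ α → fail to reject H₀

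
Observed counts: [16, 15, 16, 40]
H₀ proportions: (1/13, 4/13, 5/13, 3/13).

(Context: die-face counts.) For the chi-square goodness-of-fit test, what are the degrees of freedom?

degrees of freedom = 3

df = k − 1 = 4 − 1 = 3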